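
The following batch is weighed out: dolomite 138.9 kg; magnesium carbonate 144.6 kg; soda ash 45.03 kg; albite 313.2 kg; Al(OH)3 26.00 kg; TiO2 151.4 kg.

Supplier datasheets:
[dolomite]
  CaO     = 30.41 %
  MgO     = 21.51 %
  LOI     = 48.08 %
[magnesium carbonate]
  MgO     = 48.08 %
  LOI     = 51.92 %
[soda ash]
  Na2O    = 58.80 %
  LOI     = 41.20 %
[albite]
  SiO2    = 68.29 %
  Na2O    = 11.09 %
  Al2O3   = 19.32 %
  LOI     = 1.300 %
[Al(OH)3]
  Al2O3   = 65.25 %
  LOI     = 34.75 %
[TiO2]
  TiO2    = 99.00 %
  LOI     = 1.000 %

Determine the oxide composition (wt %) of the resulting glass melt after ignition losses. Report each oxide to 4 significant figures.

Glass mass = 644.1 kg (batch 819.1 − LOI 175.0).
Composition: SiO2 33.21%, Na2O 9.503%, Al2O3 12.03%, CaO 6.558%, MgO 15.43%, TiO2 23.27%

The intermediate values are shown (rounded to four significant figures) when written out — every computation keeps full float precision from first step to last. A single rounding produces each reported result. All derived quantities (net glass mass, the totals, ignition loss, six oxide percentages, the yield) are rebuilt in full precision from the batch weights on 644.1 kg of glass, as given in either problem or answer.
Oxide-by-oxide delivered mass:
  SiO2: 313.2·0.6829 = 213.9 kg
  Na2O: 45.03·0.5880 + 313.2·0.1109 = 61.21 kg
  Al2O3: 313.2·0.1932 + 26.00·0.6525 = 77.48 kg
  CaO: 138.9·0.3041 = 42.24 kg
  MgO: 138.9·0.2151 + 144.6·0.4808 = 99.40 kg
  TiO2: 151.4·0.9900 = 149.9 kg
LOI: 138.9·0.4808 + 144.6·0.5192 + 45.03·0.4120 + 313.2·0.01300 + 26.00·0.3475 + 151.4·0.01000 = 175.0 kg
Net of LOI, the glass mass = 819.1 − 175.0 = 644.1 kg (the oxide masses sum to this)
wt % = oxide mass / glass mass × 100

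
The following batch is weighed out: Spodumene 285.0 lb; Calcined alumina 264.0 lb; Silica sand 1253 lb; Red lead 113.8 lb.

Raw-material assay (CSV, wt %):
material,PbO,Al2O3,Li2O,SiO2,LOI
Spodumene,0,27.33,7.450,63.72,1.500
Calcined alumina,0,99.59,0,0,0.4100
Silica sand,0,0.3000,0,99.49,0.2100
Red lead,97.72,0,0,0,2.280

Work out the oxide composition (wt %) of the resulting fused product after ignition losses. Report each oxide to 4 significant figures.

Each numeric step keeps exact precision at all times. Working values are displayed rounded to 4 significant digits between the steps — exactly one rounding goes into every reported value — all derived quantities (the yield, totals, the four compositions, LOI, net glass mass) are computed at exact precision from the weighed amounts on 1905 lb of glass exactly as shown in question or answer.
Per-oxide mass from batch:
  PbO: 113.8·0.9772 = 111.2 lb
  Al2O3: 285.0·0.2733 + 264.0·0.9959 + 1253·0.003000 = 344.6 lb
  Li2O: 285.0·0.07450 = 21.23 lb
  SiO2: 285.0·0.6372 + 1253·0.9949 = 1428 lb
LOI: 285.0·0.01500 + 264.0·0.004100 + 1253·0.002100 + 113.8·0.02280 = 10.58 lb
Glass = total batch minus LOI = 1916 − 10.58 = 1905 lb (matching Σ of the oxides)
oxide / glass × 100 gives the wt %

Glass mass = 1905 lb (batch 1916 − LOI 10.58).
Composition: PbO 5.837%, Al2O3 18.09%, Li2O 1.114%, SiO2 74.96%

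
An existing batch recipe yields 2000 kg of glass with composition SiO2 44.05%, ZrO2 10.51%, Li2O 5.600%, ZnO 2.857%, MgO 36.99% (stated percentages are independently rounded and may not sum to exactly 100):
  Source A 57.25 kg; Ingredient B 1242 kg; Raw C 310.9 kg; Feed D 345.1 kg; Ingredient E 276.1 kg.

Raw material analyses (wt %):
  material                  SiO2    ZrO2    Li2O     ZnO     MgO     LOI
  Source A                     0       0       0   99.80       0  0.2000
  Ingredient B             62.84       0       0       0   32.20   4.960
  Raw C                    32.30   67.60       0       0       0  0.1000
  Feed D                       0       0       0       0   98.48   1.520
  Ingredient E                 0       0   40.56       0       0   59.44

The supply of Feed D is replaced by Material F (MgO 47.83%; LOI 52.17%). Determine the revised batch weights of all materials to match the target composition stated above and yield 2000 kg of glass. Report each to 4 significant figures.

All arithmetic keeps full precision through the solve. Mid-chain values appear, with 4-significant-figure rounding, alongside each step; exactly one rounding is applied to every reported number — all derived quantities are computed in exact precision (net glass mass, ignition loss, totals, the five compositions, yield) from the weighed amounts on 2000 kg of glass, exactly as printed in the problem or answer text.
Oxide mass targets, per 2000 kg glass:
  SiO2: 44.05% × 2000 = 881.0 kg
  ZrO2: 10.51% × 2000 = 210.2 kg
  Li2O: 5.600% × 2000 = 112.0 kg
  ZnO: 2.857% × 2000 = 57.14 kg
  MgO: 36.99% × 2000 = 739.8 kg
Checking each oxide sum per the reported batch figures, under the basis named above (sum by sum, the targets are met modulo rounding of the values):
  SiO2: 1242·0.6284 + 310.9·0.3230 = 880.9 kg (target 881.0 kg)
  ZrO2: 310.9·0.6760 = 210.2 kg (target 210.2 kg)
  Li2O: 276.1·0.4056 = 112.0 kg (target 112.0 kg)
  ZnO: 57.25·0.9980 = 57.14 kg (target 57.14 kg)
  MgO: 1242·0.3220 + 710.5·0.4783 = 739.8 kg (target 739.8 kg)
Glass mass check: batch total minus LOI = 2000 kg (targets for the oxides total 2000 kg; with the basis standing at 2000 kg — rounding explains the deltas).
Batch grand total — Σ batch = 2597 kg; LOI loss = Σ batch·LOI = 596.8 kg; yield: glass divided by total = 77.02%.

Revised batch per 2000 kg glass:
  Source A: 57.25 kg
  Ingredient B: 1242 kg
  Raw C: 310.9 kg
  Material F: 710.5 kg
  Ingredient E: 276.1 kg
Total batch = 2597 kg; LOI loss = 596.8 kg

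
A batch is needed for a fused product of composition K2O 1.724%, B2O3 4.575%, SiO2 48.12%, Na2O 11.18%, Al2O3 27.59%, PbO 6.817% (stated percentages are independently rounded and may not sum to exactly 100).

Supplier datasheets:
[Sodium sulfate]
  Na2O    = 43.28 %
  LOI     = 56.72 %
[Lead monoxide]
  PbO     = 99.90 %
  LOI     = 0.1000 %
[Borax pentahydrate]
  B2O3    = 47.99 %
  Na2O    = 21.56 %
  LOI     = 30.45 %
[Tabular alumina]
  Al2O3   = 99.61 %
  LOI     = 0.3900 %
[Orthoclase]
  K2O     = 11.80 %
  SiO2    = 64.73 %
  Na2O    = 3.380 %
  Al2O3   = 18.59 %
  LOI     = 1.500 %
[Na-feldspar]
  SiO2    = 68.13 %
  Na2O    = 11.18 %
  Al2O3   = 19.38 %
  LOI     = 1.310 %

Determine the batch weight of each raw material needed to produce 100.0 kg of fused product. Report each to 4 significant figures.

Batch per 100.0 kg fused product:
  Sodium sulfate: 5.283 kg
  Lead monoxide: 6.824 kg
  Borax pentahydrate: 9.533 kg
  Tabular alumina: 13.93 kg
  Orthoclase: 14.61 kg
  Na-feldspar: 56.75 kg
Total batch = 106.9 kg; LOI loss = 6.923 kg; yield = 93.53%

All internal work keeps exact precision from start to finish — in-progress results are shown rounded to four significant digits across the worked steps; every reported result takes a single rounding — derived quantities, which include the yield, LOI, six oxide percentages, the totals, glass mass, are rebuilt in exact precision, as given in either problem or answer, from the batch weights on 100.0 kg of glass.
Oxide mass targets, per 100.0 kg fused product:
  K2O: 1.724% × 100.0 = 1.724 kg
  B2O3: 4.575% × 100.0 = 4.575 kg
  SiO2: 48.12% × 100.0 = 48.12 kg
  Na2O: 11.18% × 100.0 = 11.18 kg
  Al2O3: 27.59% × 100.0 = 27.59 kg
  PbO: 6.817% × 100.0 = 6.817 kg
Per-oxide balance check applying the batch weights above, per the basis as stated (sums match the target masses inside rounding margins):
  K2O: 14.61·0.1180 = 1.724 kg (target 1.724 kg)
  B2O3: 9.533·0.4799 = 4.575 kg (target 4.575 kg)
  SiO2: 14.61·0.6473 + 56.75·0.6813 = 48.12 kg (target 48.12 kg)
  Na2O: 5.283·0.4328 + 9.533·0.2156 + 14.61·0.03380 + 56.75·0.1118 = 11.18 kg (target 11.18 kg)
  Al2O3: 13.93·0.9961 + 14.61·0.1859 + 56.75·0.1938 = 27.59 kg (target 27.59 kg)
  PbO: 6.824·0.9990 = 6.817 kg (target 6.817 kg)
Glass-mass sanity pass: net batch after ignition = 100.0 kg (per-oxide target masses sum to 100.0 kg; basis as stated: 100.0 kg — deltas are rounding alone).
Whole-batch sum: Σ batch = 106.9 kg; LOI removed, Σ of batch·LOI: 6.923 kg; yield, glass over the total, = 93.53%.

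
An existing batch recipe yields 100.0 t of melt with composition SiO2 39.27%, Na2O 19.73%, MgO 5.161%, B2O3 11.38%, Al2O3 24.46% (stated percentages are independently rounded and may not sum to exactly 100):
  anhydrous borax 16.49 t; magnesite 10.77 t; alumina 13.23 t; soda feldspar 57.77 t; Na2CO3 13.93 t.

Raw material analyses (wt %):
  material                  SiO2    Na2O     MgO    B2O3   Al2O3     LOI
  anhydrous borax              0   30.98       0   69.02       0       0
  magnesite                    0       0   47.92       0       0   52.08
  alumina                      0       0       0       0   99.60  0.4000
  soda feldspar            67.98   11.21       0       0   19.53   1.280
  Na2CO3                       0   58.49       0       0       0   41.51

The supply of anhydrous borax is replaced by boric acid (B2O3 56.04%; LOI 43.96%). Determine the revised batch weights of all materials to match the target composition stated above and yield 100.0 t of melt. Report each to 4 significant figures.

Revised batch per 100.0 t melt:
  boric acid: 20.31 t
  magnesite: 10.77 t
  alumina: 13.23 t
  soda feldspar: 57.77 t
  Na2CO3: 22.66 t
Total batch = 124.7 t; LOI loss = 24.74 t

The whole derivation runs at exact precision throughout. Working values are shown, rounded to four significant digits, when written out. Every reported number receives exactly one rounding. The derived quantities are carried at full precision (five oxide percentages, LOI, yield, totals, glass mass) starting from the weights per 100.0 t of glass as set out in problem or answer.
Target masses of each oxide per 100.0 t melt:
  SiO2: 39.27% × 100.0 = 39.27 t
  Na2O: 19.73% × 100.0 = 19.73 t
  MgO: 5.161% × 100.0 = 5.161 t
  B2O3: 11.38% × 100.0 = 11.38 t
  Al2O3: 24.46% × 100.0 = 24.46 t
Balance tally, oxide-wise, working from each reported weight, for the quoted basis mass (each sum matches its target mass within answer rounding):
  SiO2: 57.77·0.6798 = 39.27 t (target 39.27 t)
  Na2O: 57.77·0.1121 + 22.66·0.5849 = 19.73 t (target 19.73 t)
  MgO: 10.77·0.4792 = 5.161 t (target 5.161 t)
  B2O3: 20.31·0.5604 = 11.38 t (target 11.38 t)
  Al2O3: 13.23·0.9960 + 57.77·0.1953 = 24.46 t (target 24.46 t)
Auditing the glass mass value: total charge less LOI = 100.0 t (targets for the oxides total 100.0 t; stated basis 100.0 t — deltas are rounding alone).
Whole-batch sum: Σ batch = 124.7 t; Σ batch·LOI gives LOI loss = 24.74 t; as yield: glass ÷ batch → 80.17%.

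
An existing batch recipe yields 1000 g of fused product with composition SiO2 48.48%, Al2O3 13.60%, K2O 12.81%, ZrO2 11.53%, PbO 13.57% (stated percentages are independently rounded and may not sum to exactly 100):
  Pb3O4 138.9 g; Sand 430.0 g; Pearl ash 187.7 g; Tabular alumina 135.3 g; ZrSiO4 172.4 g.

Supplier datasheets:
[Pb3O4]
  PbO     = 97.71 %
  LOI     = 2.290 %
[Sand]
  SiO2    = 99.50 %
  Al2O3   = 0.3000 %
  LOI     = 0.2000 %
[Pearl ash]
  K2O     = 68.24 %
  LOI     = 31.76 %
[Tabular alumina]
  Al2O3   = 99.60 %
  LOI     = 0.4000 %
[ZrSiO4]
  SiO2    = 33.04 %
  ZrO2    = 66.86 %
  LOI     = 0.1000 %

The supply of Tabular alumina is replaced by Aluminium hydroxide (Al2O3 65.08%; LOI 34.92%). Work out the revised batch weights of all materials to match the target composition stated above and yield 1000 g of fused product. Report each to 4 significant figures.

Revised batch per 1000 g fused product:
  Pb3O4: 138.9 g
  Sand: 430.0 g
  Pearl ash: 187.7 g
  Aluminium hydroxide: 207.0 g
  ZrSiO4: 172.4 g
Total batch = 1136 g; LOI loss = 136.1 g

In-progress results are printed rounded off to 4 significant digits in the printout. Every computation holds exact precision in all steps; every reported result undergoes a single rounding; derived quantities (five oxide percentages, yield, the totals, net glass mass, LOI) are computed in full precision from the batch weights on 1000 g of glass as set out in problem or answer.
Oxide mass targets, per 1000 g fused product:
  SiO2: 48.48% × 1000 = 484.8 g
  Al2O3: 13.60% × 1000 = 136.0 g
  K2O: 12.81% × 1000 = 128.1 g
  ZrO2: 11.53% × 1000 = 115.3 g
  PbO: 13.57% × 1000 = 135.7 g
Balance tally, oxide-wise, on the weights just shown, relative to the basis at hand (delivered sums recover each target given rounding of the digits):
  SiO2: 430.0·0.9950 + 172.4·0.3304 = 484.8 g (target 484.8 g)
  Al2O3: 430.0·0.003000 + 207.0·0.6508 = 136.0 g (target 136.0 g)
  K2O: 187.7·0.6824 = 128.1 g (target 128.1 g)
  ZrO2: 172.4·0.6686 = 115.3 g (target 115.3 g)
  PbO: 138.9·0.9771 = 135.7 g (target 135.7 g)
Glass mass check: total charge less LOI = 999.9 g (the Σ of target masses is 999.9 g; basis as stated: 1000 g — rounding explains the deltas).
Batch grand total — Σ batch = 1136 g; LOI removed, Σ of batch·LOI: 136.1 g; yield, glass over the total, = 88.02%.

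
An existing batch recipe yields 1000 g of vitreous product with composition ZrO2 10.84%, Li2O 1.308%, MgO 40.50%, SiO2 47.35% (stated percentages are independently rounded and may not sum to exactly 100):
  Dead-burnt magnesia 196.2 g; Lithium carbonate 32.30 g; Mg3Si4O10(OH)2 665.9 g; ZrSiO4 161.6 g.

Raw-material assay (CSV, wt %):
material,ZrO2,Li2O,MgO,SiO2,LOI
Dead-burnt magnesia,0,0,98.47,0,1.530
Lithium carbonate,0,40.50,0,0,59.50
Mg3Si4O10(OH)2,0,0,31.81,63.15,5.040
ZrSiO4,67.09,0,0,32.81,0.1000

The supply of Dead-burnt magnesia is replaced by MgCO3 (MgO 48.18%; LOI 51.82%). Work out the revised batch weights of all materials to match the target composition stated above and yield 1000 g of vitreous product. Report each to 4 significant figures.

Revised batch per 1000 g vitreous product:
  MgCO3: 401.0 g
  Lithium carbonate: 32.30 g
  Mg3Si4O10(OH)2: 665.9 g
  ZrSiO4: 161.6 g
Total batch = 1261 g; LOI loss = 260.7 g

Working values are printed rounded off to 4 significant digits when written out. Exact precision is maintained through the solve. Each reported value includes exactly one rounding — all derived quantities are rebuilt at exact precision (the totals, ignition loss, the four compositions, the yield, net glass mass) using the weight values on 1000 g of glass as given in problem or answer.
Target masses of each oxide per 1000 g vitreous product:
  ZrO2: 10.84% × 1000 = 108.4 g
  Li2O: 1.308% × 1000 = 13.08 g
  MgO: 40.50% × 1000 = 405.0 g
  SiO2: 47.35% × 1000 = 473.5 g
Checking each oxide sum using the reported weights, at the basis given (summed amounts equal target values up to rounding of the answer):
  ZrO2: 161.6·0.6709 = 108.4 g (target 108.4 g)
  Li2O: 32.30·0.4050 = 13.08 g (target 13.08 g)
  MgO: 401.0·0.4818 + 665.9·0.3181 = 405.0 g (target 405.0 g)
  SiO2: 665.9·0.6315 + 161.6·0.3281 = 473.5 g (target 473.5 g)
Glass-mass bookkeeping: total batch − LOI = 1000 g (per-oxide target masses sum to 1000 g; versus the stated basis of 1000 g — deltas are rounding alone).
Batch grand total — Σ batch = 1261 g; loss to ignition Σ batch·LOI = 260.7 g; yield: glass divided by total = 79.32%.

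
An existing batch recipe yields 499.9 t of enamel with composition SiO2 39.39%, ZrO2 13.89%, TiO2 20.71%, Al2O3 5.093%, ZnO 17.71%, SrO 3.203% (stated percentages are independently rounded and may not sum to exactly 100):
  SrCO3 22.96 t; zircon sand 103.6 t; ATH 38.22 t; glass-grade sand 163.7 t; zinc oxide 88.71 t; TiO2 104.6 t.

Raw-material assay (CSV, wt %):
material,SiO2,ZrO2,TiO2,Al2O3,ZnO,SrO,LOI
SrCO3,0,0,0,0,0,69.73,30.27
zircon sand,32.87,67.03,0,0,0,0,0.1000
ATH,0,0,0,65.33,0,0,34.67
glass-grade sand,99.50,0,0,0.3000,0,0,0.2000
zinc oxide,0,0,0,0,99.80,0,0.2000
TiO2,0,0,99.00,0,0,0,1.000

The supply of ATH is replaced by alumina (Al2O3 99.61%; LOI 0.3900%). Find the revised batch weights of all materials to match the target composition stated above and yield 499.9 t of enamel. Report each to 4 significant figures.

Revised batch per 499.9 t enamel:
  SrCO3: 22.96 t
  zircon sand: 103.6 t
  alumina: 25.07 t
  glass-grade sand: 163.7 t
  zinc oxide: 88.71 t
  TiO2: 104.6 t
Total batch = 508.6 t; LOI loss = 8.702 t

All internal work runs at exact precision at all times. Working values are shown with 4-significant-figure rounding when written out. A single rounding completes every reported figure. Derived quantities, including totals, six oxide percentages, glass mass, yield, LOI, are re-derived starting from the weights on 499.9 t of glass in full float precision, precisely as stated by problem or answer.
Target oxide masses per 499.9 t enamel:
  SiO2: 39.39% × 499.9 = 196.9 t
  ZrO2: 13.89% × 499.9 = 69.44 t
  TiO2: 20.71% × 499.9 = 103.5 t
  Al2O3: 5.093% × 499.9 = 25.46 t
  ZnO: 17.71% × 499.9 = 88.53 t
  SrO: 3.203% × 499.9 = 16.01 t
Checking each oxide sum working from each reported weight, on the stated basis (summed amounts equal target values within answer rounding):
  SiO2: 103.6·0.3287 + 163.7·0.9950 = 196.9 t (target 196.9 t)
  ZrO2: 103.6·0.6703 = 69.44 t (target 69.44 t)
  TiO2: 104.6·0.9900 = 103.6 t (target 103.5 t)
  Al2O3: 25.07·0.9961 + 163.7·0.003000 = 25.46 t (target 25.46 t)
  ZnO: 88.71·0.9980 = 88.53 t (target 88.53 t)
  SrO: 22.96·0.6973 = 16.01 t (target 16.01 t)
The glass-mass cross-check: batch Σ − ignition loss = 499.9 t (per-oxide target masses sum to 499.9 t; versus the stated basis of 499.9 t — rounding explains the deltas).
Adding the batch up: Σ batch = 508.6 t; the LOI term Σ batch·LOI equals 8.702 t; yield: glass divided by total = 98.29%.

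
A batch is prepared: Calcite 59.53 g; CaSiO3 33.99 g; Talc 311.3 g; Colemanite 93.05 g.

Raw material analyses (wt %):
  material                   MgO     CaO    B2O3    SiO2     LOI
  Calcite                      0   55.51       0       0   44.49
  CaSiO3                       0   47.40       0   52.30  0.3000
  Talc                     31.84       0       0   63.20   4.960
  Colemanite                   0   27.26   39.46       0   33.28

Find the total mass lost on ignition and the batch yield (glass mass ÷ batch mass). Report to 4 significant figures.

Every computation keeps exact precision end to end — in-progress results appear, rounded to 4 significant figures, across the worked steps; a single rounding finalizes every reported result; the derived quantities are recomputed using the weight values at 424.9 g of glass in full precision (yield, LOI, the four compositions, totals, glass mass), precisely as stated by the question or the answer.
Ignition loss by material:
  Calcite: 59.53 × 0.4449 = 26.48 g
  CaSiO3: 33.99 × 0.003000 = 0.1020 g
  Talc: 311.3 × 0.04960 = 15.44 g
  Colemanite: 93.05 × 0.3328 = 30.97 g
Total LOI = 72.99 g
Glass = batch − LOI = 497.9 − 72.99 = 424.9 g

LOI loss = 72.99 g; glass = 424.9 g; yield = 85.34%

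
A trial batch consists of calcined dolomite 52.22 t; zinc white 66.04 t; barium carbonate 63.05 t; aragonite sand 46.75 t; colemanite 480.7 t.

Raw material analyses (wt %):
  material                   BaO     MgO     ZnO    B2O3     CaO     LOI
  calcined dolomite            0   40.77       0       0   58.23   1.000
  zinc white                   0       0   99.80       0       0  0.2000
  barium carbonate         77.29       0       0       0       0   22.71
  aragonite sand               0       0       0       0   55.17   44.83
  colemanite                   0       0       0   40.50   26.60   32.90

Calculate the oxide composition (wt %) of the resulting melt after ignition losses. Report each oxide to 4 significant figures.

Mid-chain values appear, rounded to 4 significant digits, at each printed step — full precision is held from first step to last — a single rounding completes every reported result; derived quantities are computed at exact precision (net glass mass, five oxide percentages, the yield, ignition loss, the totals) from the weighed amounts on 514.7 t of glass, exactly as printed in either problem or answer.
Delivered oxide masses:
  BaO: 63.05·0.7729 = 48.73 t
  MgO: 52.22·0.4077 = 21.29 t
  ZnO: 66.04·0.9980 = 65.91 t
  B2O3: 480.7·0.4050 = 194.7 t
  CaO: 52.22·0.5823 + 46.75·0.5517 + 480.7·0.2660 = 184.1 t
LOI: 52.22·0.01000 + 66.04·0.002000 + 63.05·0.2271 + 46.75·0.4483 + 480.7·0.3290 = 194.1 t
The glass mass, total less LOI, = 708.8 − 194.1 = 514.7 t (matching Σ of the oxides)
wt % = 100 × oxide mass / glass mass

Glass mass = 514.7 t (batch 708.8 − LOI 194.1).
Composition: BaO 9.468%, MgO 4.137%, ZnO 12.81%, B2O3 37.83%, CaO 35.76%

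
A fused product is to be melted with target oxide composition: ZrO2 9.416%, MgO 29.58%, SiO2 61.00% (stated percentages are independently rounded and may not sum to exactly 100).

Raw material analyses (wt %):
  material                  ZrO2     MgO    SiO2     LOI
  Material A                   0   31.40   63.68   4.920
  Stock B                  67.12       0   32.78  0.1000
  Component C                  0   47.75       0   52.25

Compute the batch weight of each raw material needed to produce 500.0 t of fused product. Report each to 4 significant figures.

Working values are shown, rounded to 4 significant digits, across the worked steps — the working math keeps exact precision through every step. Exactly one rounding goes into each reported number — the derived quantities are rebuilt in full precision (totals, three oxide percentages, LOI, net glass mass, the yield) starting from the weights on 500.0 t of glass, as given in the question or the answer.
Per-oxide target masses for 500.0 t fused product:
  ZrO2: 9.416% × 500.0 = 47.08 t
  MgO: 29.58% × 500.0 = 147.9 t
  SiO2: 61.00% × 500.0 = 305.0 t
A balance pass over the oxides, per the reported batch figures, per the basis as stated (delivered sums recover each target exact up to rounding of places):
  ZrO2: 70.14·0.6712 = 47.08 t (target 47.08 t)
  MgO: 442.9·0.3140 + 18.52·0.4775 = 147.9 t (target 147.9 t)
  SiO2: 442.9·0.6368 + 70.14·0.3278 = 305.0 t (target 305.0 t)
Glass-mass sanity pass: the batch minus its LOI: 500.0 t (the Σ of target masses is 500.0 t; versus the stated basis of 500.0 t — gaps are rounding artifacts).
Total batch = Σ batch = 531.6 t; LOI removed, Σ of batch·LOI: 31.54 t; yield, glass over the total, = 94.07%.

Batch per 500.0 t fused product:
  Material A: 442.9 t
  Stock B: 70.14 t
  Component C: 18.52 t
Total batch = 531.6 t; LOI loss = 31.54 t; yield = 94.07%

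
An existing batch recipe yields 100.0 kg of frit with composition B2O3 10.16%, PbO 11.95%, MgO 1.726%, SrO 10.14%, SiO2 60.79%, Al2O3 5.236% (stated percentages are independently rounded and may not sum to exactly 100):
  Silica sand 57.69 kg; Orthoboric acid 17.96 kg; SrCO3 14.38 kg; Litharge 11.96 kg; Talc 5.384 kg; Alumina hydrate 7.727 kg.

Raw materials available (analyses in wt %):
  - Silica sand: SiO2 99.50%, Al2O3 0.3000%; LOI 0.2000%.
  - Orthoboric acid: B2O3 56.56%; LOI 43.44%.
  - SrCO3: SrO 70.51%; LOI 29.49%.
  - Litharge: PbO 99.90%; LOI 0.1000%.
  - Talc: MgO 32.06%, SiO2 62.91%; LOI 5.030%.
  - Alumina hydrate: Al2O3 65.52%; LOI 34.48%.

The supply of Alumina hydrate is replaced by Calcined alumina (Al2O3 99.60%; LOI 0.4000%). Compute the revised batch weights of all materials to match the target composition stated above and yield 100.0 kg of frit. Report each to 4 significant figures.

Intermediates are rounded off to 4 significant figures when displayed; the whole derivation keeps exact precision at all times — each reported number is rounded exactly once. The derived quantities are computed in full float precision (yield, glass mass, the totals, ignition loss, the six compositions) from the weighed amounts per 100.0 kg of glass as written in the question or the answer.
Oxide mass targets, per 100.0 kg frit:
  B2O3: 10.16% × 100.0 = 10.16 kg
  PbO: 11.95% × 100.0 = 11.95 kg
  MgO: 1.726% × 100.0 = 1.726 kg
  SrO: 10.14% × 100.0 = 10.14 kg
  SiO2: 60.79% × 100.0 = 60.79 kg
  Al2O3: 5.236% × 100.0 = 5.236 kg
Verifying the oxide balance with the batch weights as given, per the basis as stated (sum by sum, the targets are met net of answer rounding effects):
  B2O3: 17.96·0.5656 = 10.16 kg (target 10.16 kg)
  PbO: 11.96·0.9990 = 11.95 kg (target 11.95 kg)
  MgO: 5.384·0.3206 = 1.726 kg (target 1.726 kg)
  SrO: 14.38·0.7051 = 10.14 kg (target 10.14 kg)
  SiO2: 57.69·0.9950 + 5.384·0.6291 = 60.79 kg (target 60.79 kg)
  Al2O3: 57.69·0.003000 + 5.083·0.9960 = 5.236 kg (target 5.236 kg)
Glass-mass closure: batch Σ − ignition loss = 100.0 kg (summing oxide targets gives 100.0 kg; against the stated basis, 100.0 kg — rounding explains the deltas).
Summing the batch: Σ batch = 112.5 kg; LOI loss = Σ batch·LOI = 12.46 kg; glass ÷ batch gives a yield of 88.92%.

Revised batch per 100.0 kg frit:
  Silica sand: 57.69 kg
  Orthoboric acid: 17.96 kg
  SrCO3: 14.38 kg
  Litharge: 11.96 kg
  Talc: 5.384 kg
  Calcined alumina: 5.083 kg
Total batch = 112.5 kg; LOI loss = 12.46 kg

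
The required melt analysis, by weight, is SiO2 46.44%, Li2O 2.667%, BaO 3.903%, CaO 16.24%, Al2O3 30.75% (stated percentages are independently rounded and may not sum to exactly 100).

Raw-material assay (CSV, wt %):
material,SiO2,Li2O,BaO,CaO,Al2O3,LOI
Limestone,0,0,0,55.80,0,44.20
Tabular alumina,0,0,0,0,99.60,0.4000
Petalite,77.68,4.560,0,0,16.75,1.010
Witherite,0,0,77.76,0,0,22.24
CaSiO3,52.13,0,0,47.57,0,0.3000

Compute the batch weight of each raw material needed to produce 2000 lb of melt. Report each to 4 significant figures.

Batch per 2000 lb melt:
  Limestone: 549.1 lb
  Tabular alumina: 420.8 lb
  Petalite: 1170 lb
  Witherite: 100.4 lb
  CaSiO3: 38.65 lb
Total batch = 2279 lb; LOI loss = 278.6 lb; yield = 87.77%

Values along the way are displayed with 4-significant-figure rounding on the page; every computation carries exact precision through every step — every reported result sees exactly one rounding; the derived quantities are computed in full precision (the five compositions, the yield, the totals, ignition loss, glass mass) from the weighed amounts for 2000 lb of glass, exactly as shown in problem or answer.
Oxide-by-oxide targets in 2000 lb melt:
  SiO2: 46.44% × 2000 = 928.8 lb
  Li2O: 2.667% × 2000 = 53.34 lb
  BaO: 3.903% × 2000 = 78.06 lb
  CaO: 16.24% × 2000 = 324.8 lb
  Al2O3: 30.75% × 2000 = 615.0 lb
Checking each oxide sum from the weights as reported, per the basis as stated (each sum matches its target mass within answer rounding):
  SiO2: 1170·0.7768 + 38.65·0.5213 = 929.0 lb (target 928.8 lb)
  Li2O: 1170·0.04560 = 53.35 lb (target 53.34 lb)
  BaO: 100.4·0.7776 = 78.07 lb (target 78.06 lb)
  CaO: 549.1·0.5580 + 38.65·0.4757 = 324.8 lb (target 324.8 lb)
  Al2O3: 420.8·0.9960 + 1170·0.1675 = 615.1 lb (target 615.0 lb)
Glass-mass sanity pass: Σ batch − LOI loss = 2000 lb (the targets, summed, come to 2000 lb; stated basis 2000 lb — gaps are rounding artifacts).
Summing the batch: Σ batch = 2279 lb; LOI removed, Σ of batch·LOI: 278.6 lb; as yield: glass ÷ batch → 87.77%.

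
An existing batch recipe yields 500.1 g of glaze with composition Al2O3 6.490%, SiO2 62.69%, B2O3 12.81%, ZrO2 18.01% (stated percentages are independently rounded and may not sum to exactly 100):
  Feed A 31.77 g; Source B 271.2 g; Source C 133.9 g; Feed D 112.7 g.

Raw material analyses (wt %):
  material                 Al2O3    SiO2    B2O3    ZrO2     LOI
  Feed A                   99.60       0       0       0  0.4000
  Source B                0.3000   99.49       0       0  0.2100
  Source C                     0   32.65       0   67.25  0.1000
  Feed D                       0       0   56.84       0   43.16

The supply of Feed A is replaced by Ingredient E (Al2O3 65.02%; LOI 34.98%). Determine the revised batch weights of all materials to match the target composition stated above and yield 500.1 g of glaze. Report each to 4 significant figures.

The whole derivation runs at exact precision from first step to last. In-progress results appear (rounded to 4 significant digits) across the worked steps. Each reported result sees exactly one rounding. All derived quantities are recomputed from the weighed amounts on 500.1 g of glass in full precision (LOI, net glass mass, the four compositions, the yield, totals) as written in problem or answer.
The oxide mass targets at 500.1 g glaze:
  Al2O3: 6.490% × 500.1 = 32.46 g
  SiO2: 62.69% × 500.1 = 313.5 g
  B2O3: 12.81% × 500.1 = 64.06 g
  ZrO2: 18.01% × 500.1 = 90.07 g
Checking each oxide sum per the reported batch figures, on the stated basis (oxide sums agree with the targets given rounding of the digits):
  Al2O3: 48.67·0.6502 + 271.2·0.003000 = 32.46 g (target 32.46 g)
  SiO2: 271.2·0.9949 + 133.9·0.3265 = 313.5 g (target 313.5 g)
  B2O3: 112.7·0.5684 = 64.06 g (target 64.06 g)
  ZrO2: 133.9·0.6725 = 90.05 g (target 90.07 g)
Glass mass check: batch Σ − ignition loss = 500.1 g (summing oxide targets gives 500.1 g; the stated basis being 500.1 g — deltas are rounding alone).
Whole-batch sum: Σ batch = 566.5 g; Σ batch·LOI gives LOI loss = 66.37 g; glass ÷ batch gives a yield of 88.28%.

Revised batch per 500.1 g glaze:
  Ingredient E: 48.67 g
  Source B: 271.2 g
  Source C: 133.9 g
  Feed D: 112.7 g
Total batch = 566.5 g; LOI loss = 66.37 g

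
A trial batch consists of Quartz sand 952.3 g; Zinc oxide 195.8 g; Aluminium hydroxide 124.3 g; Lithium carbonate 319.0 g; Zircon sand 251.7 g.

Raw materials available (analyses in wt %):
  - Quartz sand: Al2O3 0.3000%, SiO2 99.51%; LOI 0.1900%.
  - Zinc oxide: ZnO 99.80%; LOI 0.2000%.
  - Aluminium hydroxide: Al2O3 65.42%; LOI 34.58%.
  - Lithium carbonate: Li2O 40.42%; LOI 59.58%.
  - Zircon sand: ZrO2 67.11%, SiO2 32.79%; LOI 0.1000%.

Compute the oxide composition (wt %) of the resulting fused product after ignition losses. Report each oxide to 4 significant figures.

Glass mass = 1608 g (batch 1843 − LOI 235.5).
Composition: Li2O 8.021%, ZnO 12.16%, ZrO2 10.51%, Al2O3 5.236%, SiO2 64.08%

Values along the way are printed, with 4-significant-digit rounding, at each printed step; all internal work runs at full precision end to end; a single rounding finalizes each reported result — all derived quantities are rebuilt at full float precision (the yield, the five compositions, ignition loss, totals, glass mass) from the weighed amounts on 1608 g of glass exactly as shown in either problem or answer.
What the batch supplies per oxide:
  Li2O: 319.0·0.4042 = 128.9 g
  ZnO: 195.8·0.9980 = 195.4 g
  ZrO2: 251.7·0.6711 = 168.9 g
  Al2O3: 952.3·0.003000 + 124.3·0.6542 = 84.17 g
  SiO2: 952.3·0.9951 + 251.7·0.3279 = 1030 g
LOI: 952.3·0.001900 + 195.8·0.002000 + 124.3·0.3458 + 319.0·0.5958 + 251.7·0.001000 = 235.5 g
Resulting glass, batch − LOI: 1843 − 235.5 = 1608 g (= the summed oxide contributions)
oxide / glass × 100 gives the wt %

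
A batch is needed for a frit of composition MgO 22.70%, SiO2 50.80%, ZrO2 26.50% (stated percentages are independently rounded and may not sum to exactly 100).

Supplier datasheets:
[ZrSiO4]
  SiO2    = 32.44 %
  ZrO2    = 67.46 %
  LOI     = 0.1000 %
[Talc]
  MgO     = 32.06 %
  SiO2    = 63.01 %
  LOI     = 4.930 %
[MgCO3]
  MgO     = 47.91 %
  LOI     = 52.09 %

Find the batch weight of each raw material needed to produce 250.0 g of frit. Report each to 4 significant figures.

Batch per 250.0 g frit:
  ZrSiO4: 98.21 g
  Talc: 151.0 g
  MgCO3: 17.41 g
Total batch = 266.6 g; LOI loss = 16.61 g; yield = 93.77%

Intermediates are printed rounded to 4 significant figures in the printout — all arithmetic keeps full float precision throughout; a single rounding completes each reported value; all derived quantities are carried starting from the weights at 250.0 g of glass at full precision (the yield, ignition loss, glass mass, the totals, the three compositions), as quoted within the problem or the answer.
Per-oxide target masses for 250.0 g frit:
  MgO: 22.70% × 250.0 = 56.75 g
  SiO2: 50.80% × 250.0 = 127.0 g
  ZrO2: 26.50% × 250.0 = 66.25 g
Mass-balance tally per oxide on the weights just shown, for the quoted basis mass (delivered sums recover each target modulo rounding of the values):
  MgO: 151.0·0.3206 + 17.41·0.4791 = 56.75 g (target 56.75 g)
  SiO2: 98.21·0.3244 + 151.0·0.6301 = 127.0 g (target 127.0 g)
  ZrO2: 98.21·0.6746 = 66.25 g (target 66.25 g)
Glass mass check: net batch after ignition = 250.0 g (oxide target masses add up to 250.0 g; against the stated basis, 250.0 g — gaps are rounding artifacts).
Whole-batch sum: Σ batch = 266.6 g; the LOI term Σ batch·LOI equals 16.61 g; yield, glass over the total, = 93.77%.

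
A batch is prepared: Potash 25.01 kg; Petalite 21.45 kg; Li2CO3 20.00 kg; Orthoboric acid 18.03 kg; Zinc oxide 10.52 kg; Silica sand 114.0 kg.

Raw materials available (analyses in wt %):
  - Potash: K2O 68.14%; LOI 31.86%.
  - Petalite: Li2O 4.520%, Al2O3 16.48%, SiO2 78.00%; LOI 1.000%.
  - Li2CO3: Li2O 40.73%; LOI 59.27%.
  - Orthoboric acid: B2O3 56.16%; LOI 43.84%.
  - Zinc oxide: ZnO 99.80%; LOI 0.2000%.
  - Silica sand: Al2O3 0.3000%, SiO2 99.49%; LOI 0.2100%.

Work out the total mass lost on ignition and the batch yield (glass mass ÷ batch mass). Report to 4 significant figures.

LOI loss = 28.20 kg; glass = 180.8 kg; yield = 86.51%

Intermediates are printed, with 4-significant-figure rounding, in the printout. The working math runs at exact precision in every operation; exactly one rounding lands on each reported figure; derived quantities are rebuilt at exact precision (the yield, net glass mass, the six compositions, LOI, the totals) starting from the weights at 180.8 kg of glass, exactly as printed in either problem or answer.
Loss on ignition, line by line:
  Potash: 25.01 × 0.3186 = 7.968 kg
  Petalite: 21.45 × 0.01000 = 0.2145 kg
  Li2CO3: 20.00 × 0.5927 = 11.85 kg
  Orthoboric acid: 18.03 × 0.4384 = 7.904 kg
  Zinc oxide: 10.52 × 0.002000 = 0.02104 kg
  Silica sand: 114.0 × 0.002100 = 0.2394 kg
Total LOI = 28.20 kg
Glass = batch − LOI = 209.0 − 28.20 = 180.8 kg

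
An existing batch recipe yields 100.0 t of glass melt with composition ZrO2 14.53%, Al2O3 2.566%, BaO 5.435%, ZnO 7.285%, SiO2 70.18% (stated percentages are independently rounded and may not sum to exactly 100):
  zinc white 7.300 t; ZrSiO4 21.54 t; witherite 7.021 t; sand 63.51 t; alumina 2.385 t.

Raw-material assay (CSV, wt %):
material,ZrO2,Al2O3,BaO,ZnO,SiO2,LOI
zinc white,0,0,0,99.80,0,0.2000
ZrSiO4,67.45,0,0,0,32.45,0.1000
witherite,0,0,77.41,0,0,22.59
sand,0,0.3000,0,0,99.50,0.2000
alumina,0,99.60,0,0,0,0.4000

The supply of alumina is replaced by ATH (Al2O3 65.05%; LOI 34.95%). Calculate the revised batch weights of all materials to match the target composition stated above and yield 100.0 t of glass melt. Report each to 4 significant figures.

The whole derivation maintains full precision all the way through — mid-chain values appear, rounded to four significant digits, as written. A single rounding yields each reported result; the derived quantities (glass mass, five oxide percentages, yield, ignition loss, the totals) are recomputed in exact precision from the batch weights for 100.0 t of glass, as written in problem or answer.
Oxide-by-oxide targets in 100.0 t glass melt:
  ZrO2: 14.53% × 100.0 = 14.53 t
  Al2O3: 2.566% × 100.0 = 2.566 t
  BaO: 5.435% × 100.0 = 5.435 t
  ZnO: 7.285% × 100.0 = 7.285 t
  SiO2: 70.18% × 100.0 = 70.18 t
Mass-balance tally per oxide on the weights just shown, at the basis given (summed amounts equal target values modulo rounding of the values):
  ZrO2: 21.54·0.6745 = 14.53 t (target 14.53 t)
  Al2O3: 63.51·0.003000 + 3.652·0.6505 = 2.566 t (target 2.566 t)
  BaO: 7.021·0.7741 = 5.435 t (target 5.435 t)
  ZnO: 7.300·0.9980 = 7.285 t (target 7.285 t)
  SiO2: 21.54·0.3245 + 63.51·0.9950 = 70.18 t (target 70.18 t)
Mass balance on the glass: batch Σ − ignition loss = 100.0 t (summing oxide targets gives 100.0 t; stated basis 100.0 t — deltas are rounding alone).
Batch grand total — Σ batch = 103.0 t; the LOI term Σ batch·LOI equals 3.026 t; yield = glass ÷ total batch = 97.06%.

Revised batch per 100.0 t glass melt:
  zinc white: 7.300 t
  ZrSiO4: 21.54 t
  witherite: 7.021 t
  sand: 63.51 t
  ATH: 3.652 t
Total batch = 103.0 t; LOI loss = 3.026 t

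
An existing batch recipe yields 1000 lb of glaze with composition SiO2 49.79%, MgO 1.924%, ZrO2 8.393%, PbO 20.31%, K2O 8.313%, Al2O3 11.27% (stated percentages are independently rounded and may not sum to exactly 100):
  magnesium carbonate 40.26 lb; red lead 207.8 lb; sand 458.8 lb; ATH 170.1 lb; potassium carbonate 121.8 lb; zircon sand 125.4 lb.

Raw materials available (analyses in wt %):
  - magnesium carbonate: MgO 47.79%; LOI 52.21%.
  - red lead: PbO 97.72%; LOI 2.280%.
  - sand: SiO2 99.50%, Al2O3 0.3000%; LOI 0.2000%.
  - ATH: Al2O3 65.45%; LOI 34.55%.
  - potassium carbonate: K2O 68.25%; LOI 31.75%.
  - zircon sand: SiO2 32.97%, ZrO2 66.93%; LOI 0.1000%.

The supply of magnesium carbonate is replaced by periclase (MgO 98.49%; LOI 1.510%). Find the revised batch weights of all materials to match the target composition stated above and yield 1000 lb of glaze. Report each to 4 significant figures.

Each numeric step runs at full precision through the solve. Values along the way are shown rounded to 4 significant figures in the printout; a single rounding produces each reported figure — all derived quantities are rebuilt at full precision (ignition loss, the six compositions, the yield, totals, net glass mass) from the batch weights on 1000 lb of glass as given in question or answer.
The oxide mass targets at 1000 lb glaze:
  SiO2: 49.79% × 1000 = 497.9 lb
  MgO: 1.924% × 1000 = 19.24 lb
  ZrO2: 8.393% × 1000 = 83.93 lb
  PbO: 20.31% × 1000 = 203.1 lb
  K2O: 8.313% × 1000 = 83.13 lb
  Al2O3: 11.27% × 1000 = 112.7 lb
A balance pass over the oxides, applying the batch weights above, for the quoted basis mass (summed amounts equal target values exact up to rounding of places):
  SiO2: 458.8·0.9950 + 125.4·0.3297 = 497.9 lb (target 497.9 lb)
  MgO: 19.53·0.9849 = 19.24 lb (target 19.24 lb)
  ZrO2: 125.4·0.6693 = 83.93 lb (target 83.93 lb)
  PbO: 207.8·0.9772 = 203.1 lb (target 203.1 lb)
  K2O: 121.8·0.6825 = 83.13 lb (target 83.13 lb)
  Al2O3: 458.8·0.003000 + 170.1·0.6545 = 112.7 lb (target 112.7 lb)
Glass mass check: total charge less LOI = 999.9 lb (the targets, summed, come to 1000 lb; stated basis 1000 lb — gaps are rounding artifacts).
Summing the batch: Σ batch = 1103 lb; loss to ignition Σ batch·LOI = 103.5 lb; yield = glass ÷ total batch = 90.62%.

Revised batch per 1000 lb glaze:
  periclase: 19.53 lb
  red lead: 207.8 lb
  sand: 458.8 lb
  ATH: 170.1 lb
  potassium carbonate: 121.8 lb
  zircon sand: 125.4 lb
Total batch = 1103 lb; LOI loss = 103.5 lb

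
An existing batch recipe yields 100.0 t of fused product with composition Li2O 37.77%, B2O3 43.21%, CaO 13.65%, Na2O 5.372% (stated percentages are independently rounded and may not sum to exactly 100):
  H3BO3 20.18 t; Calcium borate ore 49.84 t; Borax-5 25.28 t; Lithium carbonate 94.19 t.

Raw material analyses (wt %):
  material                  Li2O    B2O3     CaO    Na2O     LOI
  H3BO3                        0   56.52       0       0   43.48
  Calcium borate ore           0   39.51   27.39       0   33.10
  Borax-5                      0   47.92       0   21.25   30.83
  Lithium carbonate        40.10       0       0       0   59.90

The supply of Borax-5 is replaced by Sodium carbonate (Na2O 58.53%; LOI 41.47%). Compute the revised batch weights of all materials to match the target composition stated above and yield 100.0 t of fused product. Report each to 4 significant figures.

Intermediates are shown, rounded to 4 significant digits, in the working — each numeric step runs at full float precision in every operation; each reported number sees exactly one rounding. Derived quantities, including glass mass, ignition loss, the yield, the totals, four oxide percentages, are rebuilt starting from the weights at 100.0 t of glass at full float precision, as set out in the problem or the answer.
Target masses of each oxide per 100.0 t fused product:
  Li2O: 37.77% × 100.0 = 37.77 t
  B2O3: 43.21% × 100.0 = 43.21 t
  CaO: 13.65% × 100.0 = 13.65 t
  Na2O: 5.372% × 100.0 = 5.372 t
Sums-versus-targets review from the weights as reported, on the stated basis (sum by sum, the targets are met net of answer rounding effects):
  Li2O: 94.19·0.4010 = 37.77 t (target 37.77 t)
  B2O3: 41.61·0.5652 + 49.84·0.3951 = 43.21 t (target 43.21 t)
  CaO: 49.84·0.2739 = 13.65 t (target 13.65 t)
  Na2O: 9.178·0.5853 = 5.372 t (target 5.372 t)
Auditing the glass mass value: Σ batch − LOI loss = 100.0 t (summing oxide targets gives 100.0 t; with the basis standing at 100.0 t — gaps are rounding artifacts).
Total batch = Σ batch = 194.8 t; Σ batch·LOI gives LOI loss = 94.81 t; glass ÷ batch gives a yield of 51.33%.

Revised batch per 100.0 t fused product:
  H3BO3: 41.61 t
  Calcium borate ore: 49.84 t
  Sodium carbonate: 9.178 t
  Lithium carbonate: 94.19 t
Total batch = 194.8 t; LOI loss = 94.81 t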